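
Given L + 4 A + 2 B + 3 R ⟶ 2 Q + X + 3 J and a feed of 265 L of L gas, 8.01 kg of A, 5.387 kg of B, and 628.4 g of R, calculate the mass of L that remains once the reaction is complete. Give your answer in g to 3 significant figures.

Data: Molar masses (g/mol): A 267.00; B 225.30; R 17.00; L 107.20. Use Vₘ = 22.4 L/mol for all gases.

464 g

n(L) = 265.0 / 22.4 = 11.83 mol
n(A) = 8.010×1000 / 267.00 = 30.00 mol
n(B) = 5.387×1000 / 225.30 = 23.91 mol
n(R) = 628.4 / 17.00 = 36.96 mol
n/ν → L: 11.83, A: 7.500, B: 11.96, R: 12.32; A is limiting.
L consumed = (1/4) × 30.00 = 7.500 mol
L remaining = 11.83 − 7.500 = 4.330 mol
mass = 4.330 × 107.20 = 464.2 g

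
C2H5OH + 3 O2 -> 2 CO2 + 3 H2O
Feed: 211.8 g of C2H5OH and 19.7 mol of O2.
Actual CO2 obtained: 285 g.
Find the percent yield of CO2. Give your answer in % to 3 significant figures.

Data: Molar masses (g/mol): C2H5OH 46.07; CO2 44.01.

n(C2H5OH) = 211.8 / 46.07 = 4.597 mol
n(O2) = 19.70 mol
n/ν → C2H5OH: 4.597, O2: 6.567; C2H5OH is limiting.
theoretical n(CO2) = (2/1) × 4.597 = 9.194 mol → 404.6 g
% yield = 285 / 404.6 × 100 = 70.44 %

70.4 %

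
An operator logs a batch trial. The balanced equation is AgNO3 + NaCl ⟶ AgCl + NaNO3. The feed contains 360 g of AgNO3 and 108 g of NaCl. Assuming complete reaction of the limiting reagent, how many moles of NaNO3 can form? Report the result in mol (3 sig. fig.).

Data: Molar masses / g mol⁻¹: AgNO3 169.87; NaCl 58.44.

1.85 mol

n(AgNO3) = 360.0 / 169.87 = 2.119 mol
n(NaCl) = 108.0 / 58.44 = 1.848 mol
n/ν → AgNO3: 2.119, NaCl: 1.848; NaCl is limiting.
n(NaNO3) = (1/1) × 1.848 = 1.848 mol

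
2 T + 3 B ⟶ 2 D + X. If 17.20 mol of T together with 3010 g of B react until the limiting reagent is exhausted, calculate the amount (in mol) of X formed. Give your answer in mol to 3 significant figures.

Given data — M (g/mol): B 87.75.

n(T) = 17.20 mol
n(B) = 3010 / 87.75 = 34.30 mol
n/ν for T = 17.20/2 = 8.600
n/ν for B = 34.30/3 = 11.43
Smallest n/ν is T → limiting reagent.
n(X) = (1/2) × 17.20 = 8.600 mol

8.60 mol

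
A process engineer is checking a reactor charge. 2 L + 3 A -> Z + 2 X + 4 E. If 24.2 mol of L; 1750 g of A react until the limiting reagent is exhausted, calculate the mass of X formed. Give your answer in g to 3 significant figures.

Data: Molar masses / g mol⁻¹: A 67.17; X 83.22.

1450 g

n(L) = 24.20 mol
n(A) = 1750 / 67.17 = 26.05 mol
n/ν for L = 24.20/2 = 12.10
n/ν for A = 26.05/3 = 8.683
Smallest n/ν is A → limiting reagent.
n(X) = (2/3) × 26.05 = 17.37 mol
mass = 17.37 × 83.22 = 1446 g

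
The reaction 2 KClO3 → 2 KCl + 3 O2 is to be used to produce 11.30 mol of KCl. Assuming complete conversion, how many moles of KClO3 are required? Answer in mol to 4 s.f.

n(KCl) = 11.30 mol
n(KClO3) = (2/2) × 11.30 = 11.30 mol

11.30 mol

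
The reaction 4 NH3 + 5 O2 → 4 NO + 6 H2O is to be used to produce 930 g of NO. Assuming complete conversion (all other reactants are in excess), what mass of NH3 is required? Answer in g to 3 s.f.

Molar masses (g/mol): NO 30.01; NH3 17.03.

n(NO) = 930 / 30.01 = 30.99 mol
n(NH3) = (4/4) × 30.99 = 30.99 mol
mass = 30.99 × 17.03 = 527.8 g

528 g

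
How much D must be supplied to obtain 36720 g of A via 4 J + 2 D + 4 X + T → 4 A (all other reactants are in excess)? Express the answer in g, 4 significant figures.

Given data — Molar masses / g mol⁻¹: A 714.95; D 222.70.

5719 g

n(A) = 36720 / 714.95 = 51.36 mol
n(D) = (2/4) × 51.36 = 25.68 mol
mass = 25.68 × 222.70 = 5719 g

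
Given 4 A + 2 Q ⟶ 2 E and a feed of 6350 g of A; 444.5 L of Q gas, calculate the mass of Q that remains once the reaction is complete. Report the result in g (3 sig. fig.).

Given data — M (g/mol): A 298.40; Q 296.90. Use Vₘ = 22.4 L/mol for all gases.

n(A) = 6350 / 298.40 = 21.28 mol
n(Q) = 444.5 / 22.4 = 19.84 mol
n/ν for A = 21.28/4 = 5.320
n/ν for Q = 19.84/2 = 9.920
Smallest n/ν is A → limiting reagent.
Q consumed = (2/4) × 21.28 = 10.64 mol
Q remaining = 19.84 − 10.64 = 9.200 mol
mass = 9.200 × 296.90 = 2731 g

2730 g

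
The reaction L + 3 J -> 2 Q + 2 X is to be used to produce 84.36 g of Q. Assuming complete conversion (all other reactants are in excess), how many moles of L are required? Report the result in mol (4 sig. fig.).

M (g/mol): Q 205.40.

n(Q) = 84.36 / 205.40 = 0.4107 mol
n(L) = (1/2) × 0.4107 = 0.2054 mol

0.2054 mol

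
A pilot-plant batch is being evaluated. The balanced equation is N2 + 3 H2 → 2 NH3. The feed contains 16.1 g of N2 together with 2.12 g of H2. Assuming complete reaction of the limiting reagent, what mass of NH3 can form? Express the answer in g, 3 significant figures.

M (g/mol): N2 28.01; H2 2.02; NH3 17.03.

n(N2) = 16.10 / 28.01 = 0.5748 mol
n(H2) = 2.120 / 2.02 = 1.050 mol
n/ν → N2: 0.5748, H2: 0.3500; H2 is limiting.
n(NH3) = (2/3) × 1.050 = 0.7000 mol
mass = 0.7000 × 17.03 = 11.92 g

11.9 g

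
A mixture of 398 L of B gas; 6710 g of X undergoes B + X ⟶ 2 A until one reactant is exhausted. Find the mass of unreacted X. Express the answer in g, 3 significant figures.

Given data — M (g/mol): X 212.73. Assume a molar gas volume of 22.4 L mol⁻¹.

2930 g

n(B) = 398.0 / 22.4 = 17.77 mol
n(X) = 6710 / 212.73 = 31.54 mol
n/ν for B = 17.77/1 = 17.77
n/ν for X = 31.54/1 = 31.54
Smallest n/ν is B → limiting reagent.
X consumed = (1/1) × 17.77 = 17.77 mol
X remaining = 31.54 − 17.77 = 13.77 mol
mass = 13.77 × 212.73 = 2929 g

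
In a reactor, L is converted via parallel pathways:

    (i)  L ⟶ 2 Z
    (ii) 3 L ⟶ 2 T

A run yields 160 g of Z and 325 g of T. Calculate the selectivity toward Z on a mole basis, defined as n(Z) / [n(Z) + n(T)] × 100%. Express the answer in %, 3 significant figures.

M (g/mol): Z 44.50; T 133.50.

n(Z) = 160 / 44.50 = 3.596 mol
n(T) = 325 / 133.50 = 2.434 mol
selectivity = 3.596/(3.596+2.434) × 100 = 59.64 %

59.6 %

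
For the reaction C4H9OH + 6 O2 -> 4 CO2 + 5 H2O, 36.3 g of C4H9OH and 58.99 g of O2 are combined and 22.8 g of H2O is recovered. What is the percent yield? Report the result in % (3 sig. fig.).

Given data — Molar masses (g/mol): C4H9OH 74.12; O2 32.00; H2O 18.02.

82.4 %

n(C4H9OH) = 36.30 / 74.12 = 0.4897 mol
n(O2) = 58.99 / 32.00 = 1.843 mol
n/ν → C4H9OH: 0.4897, O2: 0.3072; O2 is limiting.
theoretical n(H2O) = (5/6) × 1.843 = 1.536 mol → 27.68 g
% yield = 22.8 / 27.68 × 100 = 82.37 %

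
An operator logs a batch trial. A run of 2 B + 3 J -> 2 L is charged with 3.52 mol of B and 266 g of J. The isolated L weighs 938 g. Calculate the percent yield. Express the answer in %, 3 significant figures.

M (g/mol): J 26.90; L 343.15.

77.7 %

n(B) = 3.520 mol
n(J) = 266.0 / 26.90 = 9.888 mol
n/ν for B = 3.520/2 = 1.760
n/ν for J = 9.888/3 = 3.296
Smallest n/ν is B → limiting reagent.
theoretical n(L) = (2/2) × 3.520 = 3.520 mol → 1208 g
% yield = 938 / 1208 × 100 = 77.65 %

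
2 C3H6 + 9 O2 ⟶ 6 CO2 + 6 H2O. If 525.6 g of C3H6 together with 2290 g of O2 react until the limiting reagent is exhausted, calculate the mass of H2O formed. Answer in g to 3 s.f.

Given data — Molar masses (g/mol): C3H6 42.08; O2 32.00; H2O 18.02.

675 g

n(C3H6) = 525.6 / 42.08 = 12.49 mol
n(O2) = 2290 / 32.00 = 71.56 mol
n/ν → C3H6: 6.245, O2: 7.951; C3H6 is limiting.
n(H2O) = (6/2) × 12.49 = 37.47 mol
mass = 37.47 × 18.02 = 675.2 g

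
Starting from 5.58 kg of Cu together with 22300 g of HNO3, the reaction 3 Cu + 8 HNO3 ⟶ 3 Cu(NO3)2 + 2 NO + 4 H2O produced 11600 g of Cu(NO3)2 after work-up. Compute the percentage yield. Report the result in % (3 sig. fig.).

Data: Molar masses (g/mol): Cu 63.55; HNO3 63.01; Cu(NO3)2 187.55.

n(Cu) = 5.580×1000 / 63.55 = 87.80 mol
n(HNO3) = 22300 / 63.01 = 353.9 mol
n/ν for Cu = 87.80/3 = 29.27
n/ν for HNO3 = 353.9/8 = 44.24
Smallest n/ν is Cu → limiting reagent.
theoretical n(Cu(NO3)2) = (3/3) × 87.80 = 87.80 mol → 16470 g
% yield = 11600 / 16470 × 100 = 70.43 %

70.4 %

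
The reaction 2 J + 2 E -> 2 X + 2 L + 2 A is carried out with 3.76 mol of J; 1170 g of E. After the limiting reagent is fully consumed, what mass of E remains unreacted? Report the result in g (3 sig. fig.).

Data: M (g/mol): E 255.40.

210 g

n(J) = 3.760 mol
n(E) = 1170 / 255.40 = 4.581 mol
n/ν for J = 3.760/2 = 1.880
n/ν for E = 4.581/2 = 2.291
Smallest n/ν is J → limiting reagent.
E consumed = (2/2) × 3.760 = 3.760 mol
E remaining = 4.581 − 3.760 = 0.8210 mol
mass = 0.8210 × 255.40 = 209.7 g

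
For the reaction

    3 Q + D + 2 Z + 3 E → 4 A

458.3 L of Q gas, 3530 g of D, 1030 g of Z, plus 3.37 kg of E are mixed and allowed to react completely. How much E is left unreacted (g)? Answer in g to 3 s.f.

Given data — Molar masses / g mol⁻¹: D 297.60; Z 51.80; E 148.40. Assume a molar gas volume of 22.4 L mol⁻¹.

n(Q) = 458.3 / 22.4 = 20.46 mol
n(D) = 3530 / 297.60 = 11.86 mol
n(Z) = 1030 / 51.80 = 19.88 mol
n(E) = 3.370×1000 / 148.40 = 22.71 mol
n/ν for Q = 20.46/3 = 6.820
n/ν for D = 11.86/1 = 11.86
n/ν for Z = 19.88/2 = 9.940
n/ν for E = 22.71/3 = 7.570
Smallest n/ν is Q → limiting reagent.
E consumed = (3/3) × 20.46 = 20.46 mol
E remaining = 22.71 − 20.46 = 2.250 mol
mass = 2.250 × 148.40 = 333.9 g

334 g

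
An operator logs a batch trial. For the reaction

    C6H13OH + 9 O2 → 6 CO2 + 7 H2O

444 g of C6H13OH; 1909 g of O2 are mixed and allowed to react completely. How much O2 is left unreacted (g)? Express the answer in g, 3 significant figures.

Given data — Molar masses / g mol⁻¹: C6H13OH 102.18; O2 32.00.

658 g

n(C6H13OH) = 444.0 / 102.18 = 4.345 mol
n(O2) = 1909 / 32.00 = 59.66 mol
n/ν for C6H13OH = 4.345/1 = 4.345
n/ν for O2 = 59.66/9 = 6.629
Smallest n/ν is C6H13OH → limiting reagent.
O2 consumed = (9/1) × 4.345 = 39.11 mol
O2 remaining = 59.66 − 39.11 = 20.55 mol
mass = 20.55 × 32.00 = 657.6 g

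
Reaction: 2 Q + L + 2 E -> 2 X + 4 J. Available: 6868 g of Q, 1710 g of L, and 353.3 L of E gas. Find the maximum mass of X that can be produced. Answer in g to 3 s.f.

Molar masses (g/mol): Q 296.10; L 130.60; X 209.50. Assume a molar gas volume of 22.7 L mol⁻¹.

3260 g

n(Q) = 6868 / 296.10 = 23.19 mol
n(L) = 1710 / 130.60 = 13.09 mol
n(E) = 353.3 / 22.7 = 15.56 mol
n/ν for Q = 23.19/2 = 11.60
n/ν for L = 13.09/1 = 13.09
n/ν for E = 15.56/2 = 7.780
Smallest n/ν is E → limiting reagent.
n(X) = (2/2) × 15.56 = 15.56 mol
mass = 15.56 × 209.50 = 3260 g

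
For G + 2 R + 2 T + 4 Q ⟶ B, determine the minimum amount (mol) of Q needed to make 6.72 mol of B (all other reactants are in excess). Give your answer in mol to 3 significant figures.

26.9 mol

n(B) = 6.720 mol
n(Q) = (4/1) × 6.720 = 26.88 mol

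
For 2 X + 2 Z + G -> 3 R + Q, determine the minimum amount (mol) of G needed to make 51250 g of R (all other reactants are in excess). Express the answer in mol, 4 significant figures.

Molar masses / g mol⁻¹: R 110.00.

155.3 mol

n(R) = 51250 / 110.00 = 465.9 mol
n(G) = (1/3) × 465.9 = 155.3 mol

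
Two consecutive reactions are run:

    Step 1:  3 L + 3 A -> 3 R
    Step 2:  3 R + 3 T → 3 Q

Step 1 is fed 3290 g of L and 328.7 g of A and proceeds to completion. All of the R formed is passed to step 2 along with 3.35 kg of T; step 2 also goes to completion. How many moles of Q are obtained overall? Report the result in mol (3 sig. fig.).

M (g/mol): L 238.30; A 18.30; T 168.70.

Step 1:
n(L) = 3290 / 238.30 = 13.81 mol
n(A) = 328.7 / 18.30 = 17.96 mol
n/ν for L = 13.81/3 = 4.603
n/ν for A = 17.96/3 = 5.987
Smallest n/ν is L → limiting reagent.
n(R) produced = (3/3) × 13.81 = 13.81 mol
Step 2:
n(R) available = 13.81 mol
n(T) = 3.350×1000 / 168.70 = 19.86 mol
n/ν for R = 13.81/3 = 4.603
n/ν for T = 19.86/3 = 6.620
Smallest n/ν is R → limiting reagent.
n(Q) = (3/3) × 13.81 = 13.81 mol

13.8 mol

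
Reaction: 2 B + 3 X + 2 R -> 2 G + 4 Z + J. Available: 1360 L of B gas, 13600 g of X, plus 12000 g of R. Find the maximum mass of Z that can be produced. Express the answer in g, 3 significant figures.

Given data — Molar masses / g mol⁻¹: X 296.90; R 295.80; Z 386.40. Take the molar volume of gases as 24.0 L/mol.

n(B) = 1360 / 24.0 = 56.67 mol
n(X) = 13600 / 296.90 = 45.81 mol
n(R) = 12000 / 295.80 = 40.57 mol
n/ν → B: 28.34, X: 15.27, R: 20.29; X is limiting.
n(Z) = (4/3) × 45.81 = 61.08 mol
mass = 61.08 × 386.40 = 23600 g

23600 g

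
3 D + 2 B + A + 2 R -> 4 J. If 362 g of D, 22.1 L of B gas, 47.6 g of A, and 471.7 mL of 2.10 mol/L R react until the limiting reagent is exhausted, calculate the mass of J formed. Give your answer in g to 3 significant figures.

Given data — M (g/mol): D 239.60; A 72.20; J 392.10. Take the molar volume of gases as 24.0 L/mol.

n(D) = 362.0 / 239.60 = 1.511 mol
n(B) = 22.10 / 24.0 = 0.9208 mol
n(A) = 47.60 / 72.20 = 0.6593 mol
n(R) = 2.10 × 471.7/1000 = 0.9906 mol
n/ν → D: 0.5037, B: 0.4604, A: 0.6593, R: 0.4953; B is limiting.
n(J) = (4/2) × 0.9208 = 1.842 mol
mass = 1.842 × 392.10 = 722.2 g

722 g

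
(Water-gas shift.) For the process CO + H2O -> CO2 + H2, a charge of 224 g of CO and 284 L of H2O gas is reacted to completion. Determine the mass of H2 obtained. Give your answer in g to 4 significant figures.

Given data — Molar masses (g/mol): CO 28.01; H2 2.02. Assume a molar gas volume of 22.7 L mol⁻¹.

16.15 g

n(CO) = 224.0 / 28.01 = 7.997 mol
n(H2O) = 284.0 / 22.7 = 12.51 mol
n/ν → CO: 7.997, H2O: 12.51; CO is limiting.
n(H2) = (1/1) × 7.997 = 7.997 mol
mass = 7.997 × 2.02 = 16.15 g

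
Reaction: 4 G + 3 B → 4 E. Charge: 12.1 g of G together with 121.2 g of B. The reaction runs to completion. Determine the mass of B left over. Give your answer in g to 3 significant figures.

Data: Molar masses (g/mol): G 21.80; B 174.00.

48.8 g

n(G) = 12.10 / 21.80 = 0.5550 mol
n(B) = 121.2 / 174.00 = 0.6966 mol
n/ν for G = 0.5550/4 = 0.1388
n/ν for B = 0.6966/3 = 0.2322
Smallest n/ν is G → limiting reagent.
B consumed = (3/4) × 0.5550 = 0.4163 mol
B remaining = 0.6966 − 0.4163 = 0.2803 mol
mass = 0.2803 × 174.00 = 48.77 g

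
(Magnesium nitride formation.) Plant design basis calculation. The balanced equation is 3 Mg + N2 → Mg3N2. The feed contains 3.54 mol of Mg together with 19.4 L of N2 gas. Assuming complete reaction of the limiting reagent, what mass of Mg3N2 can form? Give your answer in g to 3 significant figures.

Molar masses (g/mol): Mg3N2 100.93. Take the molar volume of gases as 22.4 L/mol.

n(Mg) = 3.540 mol
n(N2) = 19.40 / 22.4 = 0.8661 mol
n/ν → Mg: 1.180, N2: 0.8661; N2 is limiting.
n(Mg3N2) = (1/1) × 0.8661 = 0.8661 mol
mass = 0.8661 × 100.93 = 87.42 g

87.4 g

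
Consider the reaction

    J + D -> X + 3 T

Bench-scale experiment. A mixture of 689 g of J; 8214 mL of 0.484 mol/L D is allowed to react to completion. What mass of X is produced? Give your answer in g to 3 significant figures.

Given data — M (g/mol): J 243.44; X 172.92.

489 g

n(J) = 689.0 / 243.44 = 2.830 mol
n(D) = 0.484 × 8214/1000 = 3.976 mol
n/ν for J = 2.830/1 = 2.830
n/ν for D = 3.976/1 = 3.976
Smallest n/ν is J → limiting reagent.
n(X) = (1/1) × 2.830 = 2.830 mol
mass = 2.830 × 172.92 = 489.4 g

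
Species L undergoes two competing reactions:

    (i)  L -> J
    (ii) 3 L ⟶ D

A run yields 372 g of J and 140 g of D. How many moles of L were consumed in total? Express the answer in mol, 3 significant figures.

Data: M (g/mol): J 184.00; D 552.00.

n(J) = 372 / 184.00 = 2.022 mol
n(D) = 140 / 552.00 = 0.2536 mol
n(L) via (i) = (1/1)×2.022 = 2.022 mol
n(L) via (ii) = (3/1)×0.2536 = 0.7608 mol
total n(L) = 2.022 + 0.7608 = 2.783 mol

2.78 mol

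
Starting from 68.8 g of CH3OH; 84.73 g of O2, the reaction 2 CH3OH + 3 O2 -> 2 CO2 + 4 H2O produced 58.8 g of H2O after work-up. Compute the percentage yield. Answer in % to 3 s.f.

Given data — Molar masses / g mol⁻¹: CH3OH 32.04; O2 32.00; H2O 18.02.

92.4 %

n(CH3OH) = 68.80 / 32.04 = 2.147 mol
n(O2) = 84.73 / 32.00 = 2.648 mol
n/ν → CH3OH: 1.074, O2: 0.8827; O2 is limiting.
theoretical n(H2O) = (4/3) × 2.648 = 3.531 mol → 63.63 g
% yield = 58.8 / 63.63 × 100 = 92.41 %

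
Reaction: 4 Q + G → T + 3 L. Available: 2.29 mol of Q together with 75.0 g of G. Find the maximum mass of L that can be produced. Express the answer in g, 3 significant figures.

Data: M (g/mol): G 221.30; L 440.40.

n(Q) = 2.290 mol
n(G) = 75.00 / 221.30 = 0.3389 mol
n/ν for Q = 2.290/4 = 0.5725
n/ν for G = 0.3389/1 = 0.3389
Smallest n/ν is G → limiting reagent.
n(L) = (3/1) × 0.3389 = 1.017 mol
mass = 1.017 × 440.40 = 447.9 g

448 g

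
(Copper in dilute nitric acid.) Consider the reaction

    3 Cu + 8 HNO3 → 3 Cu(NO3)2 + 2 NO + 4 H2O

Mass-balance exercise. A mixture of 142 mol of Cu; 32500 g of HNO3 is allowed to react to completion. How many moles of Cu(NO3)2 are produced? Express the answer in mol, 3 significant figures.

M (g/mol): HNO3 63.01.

n(Cu) = 142.0 mol
n(HNO3) = 32500 / 63.01 = 515.8 mol
n/ν for Cu = 142.0/3 = 47.33
n/ν for HNO3 = 515.8/8 = 64.48
Smallest n/ν is Cu → limiting reagent.
n(Cu(NO3)2) = (3/3) × 142.0 = 142.0 mol

142 mol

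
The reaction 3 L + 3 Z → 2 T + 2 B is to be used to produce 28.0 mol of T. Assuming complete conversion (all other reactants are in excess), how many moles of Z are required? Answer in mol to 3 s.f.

42.0 mol

n(T) = 28.00 mol
n(Z) = (3/2) × 28.00 = 42.00 mol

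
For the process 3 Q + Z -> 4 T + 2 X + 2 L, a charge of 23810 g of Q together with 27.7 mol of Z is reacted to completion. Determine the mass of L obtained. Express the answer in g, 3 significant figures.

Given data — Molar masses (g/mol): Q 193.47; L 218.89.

12100 g

n(Q) = 23810 / 193.47 = 123.1 mol
n(Z) = 27.70 mol
n/ν → Q: 41.03, Z: 27.70; Z is limiting.
n(L) = (2/1) × 27.70 = 55.40 mol
mass = 55.40 × 218.89 = 12130 g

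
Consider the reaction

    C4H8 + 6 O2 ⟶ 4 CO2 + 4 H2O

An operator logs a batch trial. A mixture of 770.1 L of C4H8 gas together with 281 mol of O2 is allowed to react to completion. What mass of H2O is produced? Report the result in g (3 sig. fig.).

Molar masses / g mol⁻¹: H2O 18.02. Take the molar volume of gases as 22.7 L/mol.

2450 g

n(C4H8) = 770.1 / 22.7 = 33.93 mol
n(O2) = 281.0 mol
n/ν for C4H8 = 33.93/1 = 33.93
n/ν for O2 = 281.0/6 = 46.83
Smallest n/ν is C4H8 → limiting reagent.
n(H2O) = (4/1) × 33.93 = 135.7 mol
mass = 135.7 × 18.02 = 2445 g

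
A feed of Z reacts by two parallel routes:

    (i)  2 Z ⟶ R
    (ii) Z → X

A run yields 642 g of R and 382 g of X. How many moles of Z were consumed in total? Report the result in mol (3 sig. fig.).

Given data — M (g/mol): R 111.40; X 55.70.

n(R) = 642 / 111.40 = 5.763 mol
n(X) = 382 / 55.70 = 6.858 mol
n(Z) via (i) = (2/1)×5.763 = 11.53 mol
n(Z) via (ii) = (1/1)×6.858 = 6.858 mol
total n(Z) = 11.53 + 6.858 = 18.39 mol

18.4 mol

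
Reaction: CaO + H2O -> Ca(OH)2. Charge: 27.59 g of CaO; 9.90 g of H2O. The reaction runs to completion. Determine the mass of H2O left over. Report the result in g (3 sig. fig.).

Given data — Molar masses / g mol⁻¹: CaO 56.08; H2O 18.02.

1.03 g

n(CaO) = 27.59 / 56.08 = 0.4920 mol
n(H2O) = 9.900 / 18.02 = 0.5494 mol
n/ν → CaO: 0.4920, H2O: 0.5494; CaO is limiting.
H2O consumed = (1/1) × 0.4920 = 0.4920 mol
H2O remaining = 0.5494 − 0.4920 = 0.05740 mol
mass = 0.05740 × 18.02 = 1.034 g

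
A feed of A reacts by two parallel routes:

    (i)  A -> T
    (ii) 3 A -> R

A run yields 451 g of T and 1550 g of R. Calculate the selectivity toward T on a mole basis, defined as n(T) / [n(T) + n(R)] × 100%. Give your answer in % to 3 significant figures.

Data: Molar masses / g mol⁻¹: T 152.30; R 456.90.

n(T) = 451 / 152.30 = 2.961 mol
n(R) = 1550 / 456.90 = 3.392 mol
selectivity = 2.961/(2.961+3.392) × 100 = 46.61 %

46.6 %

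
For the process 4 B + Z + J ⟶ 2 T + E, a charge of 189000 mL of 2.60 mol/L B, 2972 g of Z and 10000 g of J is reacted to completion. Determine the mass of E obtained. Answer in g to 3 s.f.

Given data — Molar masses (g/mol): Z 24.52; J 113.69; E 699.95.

n(B) = 2.60 × 189000/1000 = 491.4 mol
n(Z) = 2972 / 24.52 = 121.2 mol
n(J) = 10000 / 113.69 = 87.96 mol
n/ν for B = 491.4/4 = 122.9
n/ν for Z = 121.2/1 = 121.2
n/ν for J = 87.96/1 = 87.96
Smallest n/ν is J → limiting reagent.
n(E) = (1/1) × 87.96 = 87.96 mol
mass = 87.96 × 699.95 = 61570 g

61600 g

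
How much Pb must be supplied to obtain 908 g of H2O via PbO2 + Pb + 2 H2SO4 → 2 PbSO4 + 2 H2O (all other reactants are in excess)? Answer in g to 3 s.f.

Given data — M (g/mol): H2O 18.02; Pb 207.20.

n(H2O) = 908 / 18.02 = 50.39 mol
n(Pb) = (1/2) × 50.39 = 25.20 mol
mass = 25.20 × 207.20 = 5221 g

5220 g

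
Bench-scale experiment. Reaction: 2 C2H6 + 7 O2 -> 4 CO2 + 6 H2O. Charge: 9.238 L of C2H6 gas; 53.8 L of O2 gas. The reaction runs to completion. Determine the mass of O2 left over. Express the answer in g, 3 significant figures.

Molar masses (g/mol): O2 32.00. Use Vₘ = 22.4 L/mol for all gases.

n(C2H6) = 9.238 / 22.4 = 0.4124 mol
n(O2) = 53.80 / 22.4 = 2.402 mol
n/ν for C2H6 = 0.4124/2 = 0.2062
n/ν for O2 = 2.402/7 = 0.3431
Smallest n/ν is C2H6 → limiting reagent.
O2 consumed = (7/2) × 0.4124 = 1.443 mol
O2 remaining = 2.402 − 1.443 = 0.9590 mol
mass = 0.9590 × 32.00 = 30.69 g

30.7 g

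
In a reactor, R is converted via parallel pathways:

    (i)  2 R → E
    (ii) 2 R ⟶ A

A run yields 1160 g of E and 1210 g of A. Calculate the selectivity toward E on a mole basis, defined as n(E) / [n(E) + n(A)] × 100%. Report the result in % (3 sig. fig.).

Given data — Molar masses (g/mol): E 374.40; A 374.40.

n(E) = 1160 / 374.40 = 3.098 mol
n(A) = 1210 / 374.40 = 3.232 mol
selectivity = 3.098/(3.098+3.232) × 100 = 48.94 %

48.9 %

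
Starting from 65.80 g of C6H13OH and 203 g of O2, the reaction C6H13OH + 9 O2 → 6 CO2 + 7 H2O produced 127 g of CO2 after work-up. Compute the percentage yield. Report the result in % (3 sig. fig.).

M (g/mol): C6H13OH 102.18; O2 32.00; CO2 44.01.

n(C6H13OH) = 65.80 / 102.18 = 0.6440 mol
n(O2) = 203.0 / 32.00 = 6.344 mol
n/ν for C6H13OH = 0.6440/1 = 0.6440
n/ν for O2 = 6.344/9 = 0.7049
Smallest n/ν is C6H13OH → limiting reagent.
theoretical n(CO2) = (6/1) × 0.6440 = 3.864 mol → 170.1 g
% yield = 127 / 170.1 × 100 = 74.66 %

74.7 %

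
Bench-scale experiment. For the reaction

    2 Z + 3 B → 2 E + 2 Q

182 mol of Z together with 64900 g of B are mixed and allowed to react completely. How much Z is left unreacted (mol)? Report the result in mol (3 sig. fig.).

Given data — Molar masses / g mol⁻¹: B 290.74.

n(Z) = 182.0 mol
n(B) = 64900 / 290.74 = 223.2 mol
n/ν for Z = 182.0/2 = 91.00
n/ν for B = 223.2/3 = 74.40
Smallest n/ν is B → limiting reagent.
Z consumed = (2/3) × 223.2 = 148.8 mol
Z remaining = 182.0 − 148.8 = 33.20 mol

33.2 mol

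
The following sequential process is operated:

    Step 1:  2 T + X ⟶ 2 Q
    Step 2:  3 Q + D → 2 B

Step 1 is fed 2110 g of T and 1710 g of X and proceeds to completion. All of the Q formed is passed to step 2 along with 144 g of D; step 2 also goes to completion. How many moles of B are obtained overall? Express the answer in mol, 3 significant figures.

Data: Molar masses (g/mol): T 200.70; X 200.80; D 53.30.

Step 1:
n(T) = 2110 / 200.70 = 10.51 mol
n(X) = 1710 / 200.80 = 8.516 mol
n/ν for T = 10.51/2 = 5.255
n/ν for X = 8.516/1 = 8.516
Smallest n/ν is T → limiting reagent.
n(Q) produced = (2/2) × 10.51 = 10.51 mol
Step 2:
n(Q) available = 10.51 mol
n(D) = 144.0 / 53.30 = 2.702 mol
n/ν for Q = 10.51/3 = 3.503
n/ν for D = 2.702/1 = 2.702
Smallest n/ν is D → limiting reagent.
n(B) = (2/1) × 2.702 = 5.404 mol

5.40 mol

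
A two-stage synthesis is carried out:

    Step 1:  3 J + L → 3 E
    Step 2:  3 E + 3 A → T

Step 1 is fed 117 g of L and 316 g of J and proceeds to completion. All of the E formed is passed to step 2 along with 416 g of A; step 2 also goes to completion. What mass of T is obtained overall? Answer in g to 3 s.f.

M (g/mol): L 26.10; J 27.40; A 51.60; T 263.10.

707 g

Step 1:
n(L) = 117.0 / 26.10 = 4.483 mol
n(J) = 316.0 / 27.40 = 11.53 mol
n/ν for L = 4.483/1 = 4.483
n/ν for J = 11.53/3 = 3.843
Smallest n/ν is J → limiting reagent.
n(E) produced = (3/3) × 11.53 = 11.53 mol
Step 2:
n(E) available = 11.53 mol
n(A) = 416.0 / 51.60 = 8.062 mol
n/ν for E = 11.53/3 = 3.843
n/ν for A = 8.062/3 = 2.687
Smallest n/ν is A → limiting reagent.
n(T) = (1/3) × 8.062 = 2.687 mol
mass = 2.687 × 263.10 = 706.9 g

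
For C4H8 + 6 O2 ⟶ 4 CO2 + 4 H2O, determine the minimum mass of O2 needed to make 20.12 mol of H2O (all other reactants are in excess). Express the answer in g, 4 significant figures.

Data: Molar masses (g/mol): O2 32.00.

965.8 g

n(H2O) = 20.12 mol
n(O2) = (6/4) × 20.12 = 30.18 mol
mass = 30.18 × 32.00 = 965.8 g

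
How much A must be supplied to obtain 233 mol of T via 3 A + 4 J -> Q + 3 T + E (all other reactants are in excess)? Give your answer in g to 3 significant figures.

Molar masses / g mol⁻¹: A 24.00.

5590 g

n(T) = 233.0 mol
n(A) = (3/3) × 233.0 = 233.0 mol
mass = 233.0 × 24.00 = 5592 g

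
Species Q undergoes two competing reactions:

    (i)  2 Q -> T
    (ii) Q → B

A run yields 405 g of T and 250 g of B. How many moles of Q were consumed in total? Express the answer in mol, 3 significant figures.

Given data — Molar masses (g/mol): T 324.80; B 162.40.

n(T) = 405 / 324.80 = 1.247 mol
n(B) = 250 / 162.40 = 1.539 mol
n(Q) via (i) = (2/1)×1.247 = 2.494 mol
n(Q) via (ii) = (1/1)×1.539 = 1.539 mol
total n(Q) = 2.494 + 1.539 = 4.033 mol

4.03 mol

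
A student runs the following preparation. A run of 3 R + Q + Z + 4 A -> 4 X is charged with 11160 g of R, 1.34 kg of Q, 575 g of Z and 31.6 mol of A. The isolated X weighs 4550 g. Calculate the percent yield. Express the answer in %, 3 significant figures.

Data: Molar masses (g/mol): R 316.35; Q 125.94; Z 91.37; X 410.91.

n(R) = 11160 / 316.35 = 35.28 mol
n(Q) = 1.340×1000 / 125.94 = 10.64 mol
n(Z) = 575.0 / 91.37 = 6.293 mol
n(A) = 31.60 mol
n/ν for R = 35.28/3 = 11.76
n/ν for Q = 10.64/1 = 10.64
n/ν for Z = 6.293/1 = 6.293
n/ν for A = 31.60/4 = 7.900
Smallest n/ν is Z → limiting reagent.
theoretical n(X) = (4/1) × 6.293 = 25.17 mol → 10340 g
% yield = 4550 / 10340 × 100 = 44.00 %

44.0 %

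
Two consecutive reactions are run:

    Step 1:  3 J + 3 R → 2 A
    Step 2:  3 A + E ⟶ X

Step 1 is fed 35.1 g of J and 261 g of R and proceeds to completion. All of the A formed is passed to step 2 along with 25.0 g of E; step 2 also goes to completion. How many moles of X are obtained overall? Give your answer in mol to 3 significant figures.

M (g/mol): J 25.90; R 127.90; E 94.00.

Step 1:
n(J) = 35.10 / 25.90 = 1.355 mol
n(R) = 261.0 / 127.90 = 2.041 mol
n/ν → J: 0.4517, R: 0.6803; J is limiting.
n(A) produced = (2/3) × 1.355 = 0.9033 mol
Step 2:
n(A) available = 0.9033 mol
n(E) = 25.00 / 94.00 = 0.2660 mol
n/ν → A: 0.3011, E: 0.2660; E is limiting.
n(X) = (1/1) × 0.2660 = 0.2660 mol

0.266 mol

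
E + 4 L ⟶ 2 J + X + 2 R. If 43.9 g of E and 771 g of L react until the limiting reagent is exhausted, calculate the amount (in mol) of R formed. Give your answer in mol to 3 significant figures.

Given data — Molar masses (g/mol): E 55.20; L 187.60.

1.59 mol

n(E) = 43.90 / 55.20 = 0.7953 mol
n(L) = 771.0 / 187.60 = 4.110 mol
n/ν → E: 0.7953, L: 1.028; E is limiting.
n(R) = (2/1) × 0.7953 = 1.591 mol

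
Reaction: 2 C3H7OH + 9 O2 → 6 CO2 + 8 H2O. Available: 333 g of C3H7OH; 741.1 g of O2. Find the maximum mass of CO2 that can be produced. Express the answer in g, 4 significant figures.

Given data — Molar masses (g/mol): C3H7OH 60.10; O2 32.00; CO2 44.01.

n(C3H7OH) = 333.0 / 60.10 = 5.541 mol
n(O2) = 741.1 / 32.00 = 23.16 mol
n/ν for C3H7OH = 5.541/2 = 2.771
n/ν for O2 = 23.16/9 = 2.573
Smallest n/ν is O2 → limiting reagent.
n(CO2) = (6/9) × 23.16 = 15.44 mol
mass = 15.44 × 44.01 = 679.5 g

679.5 g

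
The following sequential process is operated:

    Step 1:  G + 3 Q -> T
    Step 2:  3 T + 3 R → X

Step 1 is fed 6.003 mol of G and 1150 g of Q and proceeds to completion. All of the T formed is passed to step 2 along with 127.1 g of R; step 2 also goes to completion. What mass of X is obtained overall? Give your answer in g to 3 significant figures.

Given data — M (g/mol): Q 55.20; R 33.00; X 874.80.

Step 1:
n(G) = 6.003 mol
n(Q) = 1150 / 55.20 = 20.83 mol
n/ν → G: 6.003, Q: 6.943; G is limiting.
n(T) produced = (1/1) × 6.003 = 6.003 mol
Step 2:
n(T) available = 6.003 mol
n(R) = 127.1 / 33.00 = 3.852 mol
n/ν → T: 2.001, R: 1.284; R is limiting.
n(X) = (1/3) × 3.852 = 1.284 mol
mass = 1.284 × 874.80 = 1123 g

1120 g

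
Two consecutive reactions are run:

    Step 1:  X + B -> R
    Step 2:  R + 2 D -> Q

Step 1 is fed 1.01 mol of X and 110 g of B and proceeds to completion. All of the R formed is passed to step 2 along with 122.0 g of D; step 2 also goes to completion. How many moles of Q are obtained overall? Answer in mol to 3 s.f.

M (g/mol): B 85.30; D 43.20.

1.01 mol

Step 1:
n(X) = 1.010 mol
n(B) = 110.0 / 85.30 = 1.290 mol
n/ν for X = 1.010/1 = 1.010
n/ν for B = 1.290/1 = 1.290
Smallest n/ν is X → limiting reagent.
n(R) produced = (1/1) × 1.010 = 1.010 mol
Step 2:
n(R) available = 1.010 mol
n(D) = 122.0 / 43.20 = 2.824 mol
n/ν for R = 1.010/1 = 1.010
n/ν for D = 2.824/2 = 1.412
Smallest n/ν is R → limiting reagent.
n(Q) = (1/1) × 1.010 = 1.010 mol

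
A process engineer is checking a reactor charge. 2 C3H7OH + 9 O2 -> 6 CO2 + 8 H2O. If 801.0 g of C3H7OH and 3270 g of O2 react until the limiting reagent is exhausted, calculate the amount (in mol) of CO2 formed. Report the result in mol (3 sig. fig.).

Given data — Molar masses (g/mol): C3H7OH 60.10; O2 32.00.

40.0 mol

n(C3H7OH) = 801.0 / 60.10 = 13.33 mol
n(O2) = 3270 / 32.00 = 102.2 mol
n/ν for C3H7OH = 13.33/2 = 6.665
n/ν for O2 = 102.2/9 = 11.36
Smallest n/ν is C3H7OH → limiting reagent.
n(CO2) = (6/2) × 13.33 = 39.99 mol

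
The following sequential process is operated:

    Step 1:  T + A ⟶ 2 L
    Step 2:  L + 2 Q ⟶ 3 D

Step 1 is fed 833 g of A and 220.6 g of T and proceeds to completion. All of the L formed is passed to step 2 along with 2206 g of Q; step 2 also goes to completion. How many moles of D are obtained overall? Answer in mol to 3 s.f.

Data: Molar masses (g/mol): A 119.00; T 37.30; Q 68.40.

35.5 mol

Step 1:
n(A) = 833.0 / 119.00 = 7.000 mol
n(T) = 220.6 / 37.30 = 5.914 mol
n/ν for A = 7.000/1 = 7.000
n/ν for T = 5.914/1 = 5.914
Smallest n/ν is T → limiting reagent.
n(L) produced = (2/1) × 5.914 = 11.83 mol
Step 2:
n(L) available = 11.83 mol
n(Q) = 2206 / 68.40 = 32.25 mol
n/ν for L = 11.83/1 = 11.83
n/ν for Q = 32.25/2 = 16.13
Smallest n/ν is L → limiting reagent.
n(D) = (3/1) × 11.83 = 35.49 mol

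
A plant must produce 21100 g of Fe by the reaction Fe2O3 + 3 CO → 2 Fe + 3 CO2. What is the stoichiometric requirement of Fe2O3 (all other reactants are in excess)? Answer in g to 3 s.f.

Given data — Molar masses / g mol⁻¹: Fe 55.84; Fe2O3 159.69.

n(Fe) = 21100 / 55.84 = 377.9 mol
n(Fe2O3) = (1/2) × 377.9 = 189.0 mol
mass = 189.0 × 159.69 = 30180 g

30200 g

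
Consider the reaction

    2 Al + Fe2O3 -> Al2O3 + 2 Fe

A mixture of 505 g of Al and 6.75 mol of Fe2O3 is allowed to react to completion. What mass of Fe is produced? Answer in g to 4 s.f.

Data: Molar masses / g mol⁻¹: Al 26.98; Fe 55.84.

n(Al) = 505.0 / 26.98 = 18.72 mol
n(Fe2O3) = 6.750 mol
n/ν → Al: 9.360, Fe2O3: 6.750; Fe2O3 is limiting.
n(Fe) = (2/1) × 6.750 = 13.50 mol
mass = 13.50 × 55.84 = 753.8 g

753.8 g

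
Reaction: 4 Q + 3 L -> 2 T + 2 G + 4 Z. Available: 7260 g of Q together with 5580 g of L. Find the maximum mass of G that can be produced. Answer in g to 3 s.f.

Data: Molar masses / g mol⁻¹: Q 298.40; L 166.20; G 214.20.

2610 g

n(Q) = 7260 / 298.40 = 24.33 mol
n(L) = 5580 / 166.20 = 33.57 mol
n/ν → Q: 6.083, L: 11.19; Q is limiting.
n(G) = (2/4) × 24.33 = 12.17 mol
mass = 12.17 × 214.20 = 2607 g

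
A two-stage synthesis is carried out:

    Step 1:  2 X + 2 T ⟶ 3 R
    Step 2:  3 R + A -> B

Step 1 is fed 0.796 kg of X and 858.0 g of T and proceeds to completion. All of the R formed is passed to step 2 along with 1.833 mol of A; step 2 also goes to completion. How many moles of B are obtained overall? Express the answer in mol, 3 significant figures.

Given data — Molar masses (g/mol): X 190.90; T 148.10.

1.83 mol

Step 1:
n(X) = 0.7960×1000 / 190.90 = 4.170 mol
n(T) = 858.0 / 148.10 = 5.793 mol
n/ν for X = 4.170/2 = 2.085
n/ν for T = 5.793/2 = 2.897
Smallest n/ν is X → limiting reagent.
n(R) produced = (3/2) × 4.170 = 6.255 mol
Step 2:
n(R) available = 6.255 mol
n(A) = 1.833 mol
n/ν for R = 6.255/3 = 2.085
n/ν for A = 1.833/1 = 1.833
Smallest n/ν is A → limiting reagent.
n(B) = (1/1) × 1.833 = 1.833 mol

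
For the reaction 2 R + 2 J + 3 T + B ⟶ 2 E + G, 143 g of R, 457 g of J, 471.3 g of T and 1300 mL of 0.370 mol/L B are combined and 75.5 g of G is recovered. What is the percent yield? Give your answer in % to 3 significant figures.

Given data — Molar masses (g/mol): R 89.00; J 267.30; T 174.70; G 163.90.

95.8 %

n(R) = 143.0 / 89.00 = 1.607 mol
n(J) = 457.0 / 267.30 = 1.710 mol
n(T) = 471.3 / 174.70 = 2.698 mol
n(B) = 0.370 × 1300/1000 = 0.4810 mol
n/ν → R: 0.8035, J: 0.8550, T: 0.8993, B: 0.4810; B is limiting.
theoretical n(G) = (1/1) × 0.4810 = 0.4810 mol → 78.84 g
% yield = 75.5 / 78.84 × 100 = 95.76 %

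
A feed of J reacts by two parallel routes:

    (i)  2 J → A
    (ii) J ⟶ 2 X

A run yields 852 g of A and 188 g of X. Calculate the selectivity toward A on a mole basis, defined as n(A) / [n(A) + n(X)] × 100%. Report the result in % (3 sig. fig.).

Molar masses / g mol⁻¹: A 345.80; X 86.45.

n(A) = 852 / 345.80 = 2.464 mol
n(X) = 188 / 86.45 = 2.175 mol
selectivity = 2.464/(2.464+2.175) × 100 = 53.11 %

53.1 %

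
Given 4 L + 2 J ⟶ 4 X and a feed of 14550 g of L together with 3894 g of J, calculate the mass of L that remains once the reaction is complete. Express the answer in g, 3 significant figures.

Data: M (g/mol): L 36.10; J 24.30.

n(L) = 14550 / 36.10 = 403.0 mol
n(J) = 3894 / 24.30 = 160.2 mol
n/ν for L = 403.0/4 = 100.8
n/ν for J = 160.2/2 = 80.10
Smallest n/ν is J → limiting reagent.
L consumed = (4/2) × 160.2 = 320.4 mol
L remaining = 403.0 − 320.4 = 82.60 mol
mass = 82.60 × 36.10 = 2982 g

2980 g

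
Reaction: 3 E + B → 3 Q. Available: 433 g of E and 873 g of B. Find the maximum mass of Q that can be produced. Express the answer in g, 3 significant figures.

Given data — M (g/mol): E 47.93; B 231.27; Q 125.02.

n(E) = 433.0 / 47.93 = 9.034 mol
n(B) = 873.0 / 231.27 = 3.775 mol
n/ν for E = 9.034/3 = 3.011
n/ν for B = 3.775/1 = 3.775
Smallest n/ν is E → limiting reagent.
n(Q) = (3/3) × 9.034 = 9.034 mol
mass = 9.034 × 125.02 = 1129 g

1130 g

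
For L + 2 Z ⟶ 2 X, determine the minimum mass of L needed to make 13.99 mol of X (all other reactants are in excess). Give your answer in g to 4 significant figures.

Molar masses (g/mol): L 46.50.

n(X) = 13.99 mol
n(L) = (1/2) × 13.99 = 6.995 mol
mass = 6.995 × 46.50 = 325.3 g

325.3 g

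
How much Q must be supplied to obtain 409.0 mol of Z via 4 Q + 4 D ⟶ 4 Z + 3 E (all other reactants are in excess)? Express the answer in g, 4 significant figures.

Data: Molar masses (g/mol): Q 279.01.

n(Z) = 409.0 mol
n(Q) = (4/4) × 409.0 = 409.0 mol
mass = 409.0 × 279.01 = 114100 g

114100 g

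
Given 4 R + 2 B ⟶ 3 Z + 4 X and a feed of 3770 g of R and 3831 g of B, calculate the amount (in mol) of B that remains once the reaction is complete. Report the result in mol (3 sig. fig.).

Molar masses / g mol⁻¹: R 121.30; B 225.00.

n(R) = 3770 / 121.30 = 31.08 mol
n(B) = 3831 / 225.00 = 17.03 mol
n/ν for R = 31.08/4 = 7.770
n/ν for B = 17.03/2 = 8.515
Smallest n/ν is R → limiting reagent.
B consumed = (2/4) × 31.08 = 15.54 mol
B remaining = 17.03 − 15.54 = 1.490 mol

1.49 mol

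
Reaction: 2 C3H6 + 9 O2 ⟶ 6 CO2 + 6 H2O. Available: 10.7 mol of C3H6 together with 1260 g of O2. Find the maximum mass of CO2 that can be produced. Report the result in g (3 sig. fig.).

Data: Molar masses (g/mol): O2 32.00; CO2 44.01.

1160 g

n(C3H6) = 10.70 mol
n(O2) = 1260 / 32.00 = 39.38 mol
n/ν for C3H6 = 10.70/2 = 5.350
n/ν for O2 = 39.38/9 = 4.376
Smallest n/ν is O2 → limiting reagent.
n(CO2) = (6/9) × 39.38 = 26.25 mol
mass = 26.25 × 44.01 = 1155 g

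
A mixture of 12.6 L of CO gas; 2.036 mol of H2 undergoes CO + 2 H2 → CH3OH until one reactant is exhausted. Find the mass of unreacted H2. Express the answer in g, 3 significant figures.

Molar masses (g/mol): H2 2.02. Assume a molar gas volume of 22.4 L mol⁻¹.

n(CO) = 12.60 / 22.4 = 0.5625 mol
n(H2) = 2.036 mol
n/ν for CO = 0.5625/1 = 0.5625
n/ν for H2 = 2.036/2 = 1.018
Smallest n/ν is CO → limiting reagent.
H2 consumed = (2/1) × 0.5625 = 1.125 mol
H2 remaining = 2.036 − 1.125 = 0.9110 mol
mass = 0.9110 × 2.02 = 1.840 g

1.84 g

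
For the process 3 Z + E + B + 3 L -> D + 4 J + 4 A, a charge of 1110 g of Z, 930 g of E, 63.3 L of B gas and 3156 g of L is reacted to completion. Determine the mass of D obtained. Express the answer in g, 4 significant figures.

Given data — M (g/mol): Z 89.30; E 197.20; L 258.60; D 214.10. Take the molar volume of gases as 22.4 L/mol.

n(Z) = 1110 / 89.30 = 12.43 mol
n(E) = 930.0 / 197.20 = 4.716 mol
n(B) = 63.30 / 22.4 = 2.826 mol
n(L) = 3156 / 258.60 = 12.20 mol
n/ν for Z = 12.43/3 = 4.143
n/ν for E = 4.716/1 = 4.716
n/ν for B = 2.826/1 = 2.826
n/ν for L = 12.20/3 = 4.067
Smallest n/ν is B → limiting reagent.
n(D) = (1/1) × 2.826 = 2.826 mol
mass = 2.826 × 214.10 = 605.0 g

605.0 g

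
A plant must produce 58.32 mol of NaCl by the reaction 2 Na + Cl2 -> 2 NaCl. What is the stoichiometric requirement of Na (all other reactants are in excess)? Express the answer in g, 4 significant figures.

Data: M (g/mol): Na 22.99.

1341 g

n(NaCl) = 58.32 mol
n(Na) = (2/2) × 58.32 = 58.32 mol
mass = 58.32 × 22.99 = 1341 g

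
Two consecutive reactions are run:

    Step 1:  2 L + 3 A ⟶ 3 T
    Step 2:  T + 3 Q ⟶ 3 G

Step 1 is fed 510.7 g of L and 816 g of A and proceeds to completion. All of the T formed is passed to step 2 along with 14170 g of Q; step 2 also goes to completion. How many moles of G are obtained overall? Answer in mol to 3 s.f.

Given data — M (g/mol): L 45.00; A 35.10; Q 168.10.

Step 1:
n(L) = 510.7 / 45.00 = 11.35 mol
n(A) = 816.0 / 35.10 = 23.25 mol
n/ν → L: 5.675, A: 7.750; L is limiting.
n(T) produced = (3/2) × 11.35 = 17.03 mol
Step 2:
n(T) available = 17.03 mol
n(Q) = 14170 / 168.10 = 84.30 mol
n/ν → T: 17.03, Q: 28.10; T is limiting.
n(G) = (3/1) × 17.03 = 51.09 mol

51.1 mol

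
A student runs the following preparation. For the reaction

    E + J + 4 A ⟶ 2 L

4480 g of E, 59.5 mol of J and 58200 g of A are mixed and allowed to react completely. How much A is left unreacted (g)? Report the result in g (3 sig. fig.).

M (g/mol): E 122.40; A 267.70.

19000 g

n(E) = 4480 / 122.40 = 36.60 mol
n(J) = 59.50 mol
n(A) = 58200 / 267.70 = 217.4 mol
n/ν for E = 36.60/1 = 36.60
n/ν for J = 59.50/1 = 59.50
n/ν for A = 217.4/4 = 54.35
Smallest n/ν is E → limiting reagent.
A consumed = (4/1) × 36.60 = 146.4 mol
A remaining = 217.4 − 146.4 = 71.00 mol
mass = 71.00 × 267.70 = 19010 g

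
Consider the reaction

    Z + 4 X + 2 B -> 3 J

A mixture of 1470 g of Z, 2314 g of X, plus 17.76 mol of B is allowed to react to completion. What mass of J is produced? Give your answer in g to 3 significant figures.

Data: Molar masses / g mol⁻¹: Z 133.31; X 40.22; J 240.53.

6410 g

n(Z) = 1470 / 133.31 = 11.03 mol
n(X) = 2314 / 40.22 = 57.53 mol
n(B) = 17.76 mol
n/ν for Z = 11.03/1 = 11.03
n/ν for X = 57.53/4 = 14.38
n/ν for B = 17.76/2 = 8.880
Smallest n/ν is B → limiting reagent.
n(J) = (3/2) × 17.76 = 26.64 mol
mass = 26.64 × 240.53 = 6408 g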